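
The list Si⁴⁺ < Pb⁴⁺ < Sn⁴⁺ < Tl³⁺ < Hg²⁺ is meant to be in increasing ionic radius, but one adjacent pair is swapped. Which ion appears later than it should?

Sn⁴⁺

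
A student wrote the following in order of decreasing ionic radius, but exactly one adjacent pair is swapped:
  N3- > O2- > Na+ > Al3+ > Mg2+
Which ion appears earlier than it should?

Scanning neighbour by neighbour, only Al3+/Mg2+ violates a trend: both have 10 electrons but Z(Al)=13 > Z(Mg)=12, so Al3+ should be the smaller of the two. That makes Al3+ the one sitting a position early relative to where it belongs.

Al3+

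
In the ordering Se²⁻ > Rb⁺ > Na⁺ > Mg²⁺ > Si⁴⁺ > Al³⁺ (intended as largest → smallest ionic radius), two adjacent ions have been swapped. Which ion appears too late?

Compare adjacent ions: both have 10 electrons but Z(Si)=14 > Z(Al)=13, so Si⁴⁺ should be the smaller of the two — yet in this decreasing list Si⁴⁺ sits before Al³⁺. Nothing else is reversed, so Al³⁺ should move one place to the left.

Al³⁺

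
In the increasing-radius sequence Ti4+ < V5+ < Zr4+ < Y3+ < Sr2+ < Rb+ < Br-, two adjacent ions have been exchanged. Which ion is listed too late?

Check each adjacent pair. Ti4+ and V5+ are reversed: they are isoelectronic (18 e⁻) and V has more protons than Ti (23 vs 22), making V5+ smaller. No other neighbouring pair contradicts the periodic trends, so V5+ is the ion listed too late.

V5+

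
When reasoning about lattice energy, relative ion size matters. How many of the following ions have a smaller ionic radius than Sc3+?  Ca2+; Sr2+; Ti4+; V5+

2

First list Z and electron count for each: V5+ has 18 e⁻ (Z=23), Ti4+ has 18 e⁻ (Z=22), Sc3+ has 18 e⁻ (Z=21), Ca2+ has 18 e⁻ (Z=20), Sr2+ has 36 e⁻ (Z=38). V5+ < Ti4+ (both 18 e⁻, Z=23>22); Ti4+ < Sc3+ (isoelectronic, higher Z=22 is smaller); Sc3+ < Ca2+ (both 18 e⁻, Z=21>20); Ca2+ < Sr2+ (same group, 1 shell fewer).
Overall: V5+ < Ti4+ < Sc3+ < Ca2+ < Sr2+. Sc3+ has 2 below it and 2 above. So 2 are smaller.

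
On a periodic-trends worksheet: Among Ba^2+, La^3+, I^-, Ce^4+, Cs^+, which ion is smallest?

Each ion has 54 electrons. The ranking follows nuclear charge in reverse — greater Z gives a smaller radius. Ce^4+ (Z=58), La^3+ (Z=57), Ba^2+ (Z=56), Cs^+ (Z=55), I^- (Z=53).

Ce^4+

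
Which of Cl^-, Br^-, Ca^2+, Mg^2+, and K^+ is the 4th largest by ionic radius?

Ca^2+

First list Z and electron count for each: Mg^2+: 10 e⁻, Z=12, Ca^2+: 18 e⁻, Z=20, K^+: 18 e⁻, Z=19, Cl^-: 18 e⁻, Z=17, Br^-: 36 e⁻, Z=35. Mg^2+ < Ca^2+ (same group, period 3 vs 4); Ca^2+ < K^+ (isoelectronic, higher Z=20 is smaller); K^+ < Cl^- (both 18 e⁻, Z=19>17); Cl^- < Br^- (same group, period 3 vs 4).
So the order is Mg^2+ < Ca^2+ < K^+ < Cl^- < Br^-; the 4th-largest ion is Ca^2+.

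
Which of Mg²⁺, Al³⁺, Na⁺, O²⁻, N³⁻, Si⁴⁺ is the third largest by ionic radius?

Na⁺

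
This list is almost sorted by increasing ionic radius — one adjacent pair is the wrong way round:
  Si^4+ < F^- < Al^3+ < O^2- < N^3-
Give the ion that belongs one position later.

Compare adjacent ions: they are isoelectronic (10 e⁻) and Al has more protons than F (13 vs 9), making Al^3+ smaller — yet in this increasing list F^- sits before Al^3+. Nothing else is reversed, so F^- should move one place to the right.

F^-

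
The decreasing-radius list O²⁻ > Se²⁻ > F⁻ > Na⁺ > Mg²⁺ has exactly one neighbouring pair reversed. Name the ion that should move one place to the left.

Se²⁻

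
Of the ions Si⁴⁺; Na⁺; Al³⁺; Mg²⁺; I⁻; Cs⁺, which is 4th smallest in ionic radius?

Na⁺

Si⁴⁺ (Z=14, 10 e⁻), Al³⁺ (Z=13, 10 e⁻), Mg²⁺ (Z=12, 10 e⁻), Na⁺ (Z=11, 10 e⁻), Cs⁺ (Z=55, 54 e⁻), I⁻ (Z=53, 54 e⁻). Si⁴⁺ < Al³⁺ (isoelectronic, higher Z=14 is smaller); Al³⁺ < Mg²⁺ (both 10 e⁻, Z=13>12); Mg²⁺ < Na⁺ (both 10 e⁻, Z=12>11); Na⁺ < Cs⁺ (same group, period 3 vs 6); Cs⁺ < I⁻ (isoelectronic, higher Z=55 is smaller).
So the order is Si⁴⁺ < Al³⁺ < Mg²⁺ < Na⁺ < Cs⁺ < I⁻; the 4th-smallest ion is Na⁺.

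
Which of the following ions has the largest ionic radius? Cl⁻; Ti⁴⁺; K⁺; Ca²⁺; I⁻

I⁻

Work out protons and electrons: Ti⁴⁺: 18 e⁻, Z=22, Ca²⁺: 18 e⁻, Z=20, K⁺: 18 e⁻, Z=19, Cl⁻: 18 e⁻, Z=17, I⁻: 54 e⁻, Z=53. Ti⁴⁺ < Ca²⁺ (isoelectronic, higher Z=22 is smaller); Ca²⁺ < K⁺ (isoelectronic, higher Z=20 is smaller); K⁺ < Cl⁻ (isoelectronic, higher Z=19 is smaller); Cl⁻ < I⁻ (same group, period 3 vs 5).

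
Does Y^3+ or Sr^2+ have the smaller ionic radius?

All of these have 36 electrons (isoelectronic). With the same electron cloud, the ion with the most protons pulls it in tightest. Nuclear charges: Y^3+ (Z=39), Sr^2+ (Z=38). Highest Z is smallest.

Y^3+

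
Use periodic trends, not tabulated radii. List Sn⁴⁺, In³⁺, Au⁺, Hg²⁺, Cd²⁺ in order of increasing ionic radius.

Electron counts and nuclear charges: Sn⁴⁺ (Z=50, 46 e⁻), In³⁺ (Z=49, 46 e⁻), Cd²⁺ (Z=48, 46 e⁻), Hg²⁺ (Z=80, 78 e⁻), Au⁺ (Z=79, 78 e⁻). Sn⁴⁺ < In³⁺ (isoelectronic, higher Z=50 is smaller); In³⁺ < Cd²⁺ (isoelectronic, higher Z=49 is smaller); Cd²⁺ < Hg²⁺ (same group, 1 shell fewer); Hg²⁺ < Au⁺ (both 78 e⁻, Z=80>79).

Sn⁴⁺ < In³⁺ < Cd²⁺ < Hg²⁺ < Au⁺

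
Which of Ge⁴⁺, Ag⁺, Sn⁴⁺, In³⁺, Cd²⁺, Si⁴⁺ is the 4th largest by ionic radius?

Electron counts and nuclear charges: Si⁴⁺ has 10 e⁻ (Z=14), Ge⁴⁺ has 28 e⁻ (Z=32), Sn⁴⁺ has 46 e⁻ (Z=50), In³⁺ has 46 e⁻ (Z=49), Cd²⁺ has 46 e⁻ (Z=48), Ag⁺ has 46 e⁻ (Z=47). Si⁴⁺ < Ge⁴⁺ (same group, period 3 vs 4); Ge⁴⁺ < Sn⁴⁺ (same group, 1 shell fewer); Sn⁴⁺ < In³⁺ (both 46 e⁻, Z=50>49); In³⁺ < Cd²⁺ (both 46 e⁻, Z=49>48); Cd²⁺ < Ag⁺ (isoelectronic, higher Z=48 is smaller).
Full ascending order: Si⁴⁺ < Ge⁴⁺ < Sn⁴⁺ < In³⁺ < Cd²⁺ < Ag⁺. Counting from the largest, position 4 is Sn⁴⁺.

Sn⁴⁺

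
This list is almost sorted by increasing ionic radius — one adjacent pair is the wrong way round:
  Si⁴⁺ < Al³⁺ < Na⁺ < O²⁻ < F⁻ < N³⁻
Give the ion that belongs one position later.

Check each adjacent pair. O²⁻ and F⁻ are reversed: both have 10 electrons but Z(F)=9 > Z(O)=8, so F⁻ should be the smaller of the two. No other neighbouring pair contradicts the periodic trends, so O²⁻ is the ion listed too early.

O²⁻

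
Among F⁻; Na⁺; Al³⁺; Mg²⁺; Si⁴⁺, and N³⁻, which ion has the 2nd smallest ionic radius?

Al³⁺

Isoelectronic series (10 e⁻ each). Size is set by nuclear charge: more protons means a smaller ion. Si⁴⁺ (Z=14), Al³⁺ (Z=13), Mg²⁺ (Z=12), Na⁺ (Z=11), F⁻ (Z=9), N³⁻ (Z=7).
That gives Si⁴⁺ < Al³⁺ < Mg²⁺ < Na⁺ < F⁻ < N³⁻. From the smallest end, number 2 is Al³⁺.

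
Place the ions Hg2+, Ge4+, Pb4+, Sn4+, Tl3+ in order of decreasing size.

Tabulating Z and e⁻: Ge4+: 28 e⁻, Z=32, Sn4+: 46 e⁻, Z=50, Pb4+: 78 e⁻, Z=82, Tl3+: 78 e⁻, Z=81, Hg2+: 78 e⁻, Z=80. Ge4+ < Sn4+ (same group, period 4 vs 5); Sn4+ < Pb4+ (same group, 1 shell fewer); Pb4+ < Tl3+ (both 78 e⁻, Z=82>81); Tl3+ < Hg2+ (isoelectronic, higher Z=81 is smaller).

Hg2+ > Tl3+ > Pb4+ > Sn4+ > Ge4+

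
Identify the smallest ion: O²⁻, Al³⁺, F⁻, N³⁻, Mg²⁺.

Al³⁺

Each ion has 10 electrons. The ranking follows nuclear charge in reverse — greater Z gives a smaller radius. Al³⁺ (Z=13), Mg²⁺ (Z=12), F⁻ (Z=9), O²⁻ (Z=8), N³⁻ (Z=7).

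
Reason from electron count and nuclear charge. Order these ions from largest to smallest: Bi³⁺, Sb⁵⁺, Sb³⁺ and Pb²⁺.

Sb⁵⁺ (Z=51, 46 e⁻), Sb³⁺ (Z=51, 48 e⁻), Bi³⁺ (Z=83, 80 e⁻), Pb²⁺ (Z=82, 80 e⁻). Sb⁵⁺ < Sb³⁺ (higher charge on the same element); Sb³⁺ < Bi³⁺ (same group, 1 shell fewer); Bi³⁺ < Pb²⁺ (both 80 e⁻, Z=83>82).

Pb²⁺ > Bi³⁺ > Sb³⁺ > Sb⁵⁺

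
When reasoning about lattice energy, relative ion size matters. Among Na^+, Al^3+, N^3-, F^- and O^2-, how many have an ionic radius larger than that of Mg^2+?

Isoelectronic series (10 e⁻ each). Size is set by nuclear charge: more protons means a smaller ion. Al^3+ (Z=13), Mg^2+ (Z=12), Na^+ (Z=11), F^- (Z=9), O^2- (Z=8), N^3- (Z=7).
Relative to Mg^2+, the ions that are larger are Na^+, F^-, O^2-, N^3-. That's 4.

4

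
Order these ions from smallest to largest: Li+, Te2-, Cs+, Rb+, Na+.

Li+: 2 e⁻, Z=3, Na+: 10 e⁻, Z=11, Rb+: 36 e⁻, Z=37, Cs+: 54 e⁻, Z=55, Te2-: 54 e⁻, Z=52. Li+ < Na+ (same group, 1 shell fewer); Na+ < Rb+ (same group, 2 shells fewer); Rb+ < Cs+ (same group, 1 shell fewer); Cs+ < Te2- (both 54 e⁻, Z=55>52).

Li+ < Na+ < Rb+ < Cs+ < Te2-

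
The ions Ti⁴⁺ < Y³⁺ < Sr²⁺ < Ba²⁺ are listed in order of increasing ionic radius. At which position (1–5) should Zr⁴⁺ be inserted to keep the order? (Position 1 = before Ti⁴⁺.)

2

Tabulating Z and e⁻: Ti⁴⁺ has 18 e⁻ (Z=22), Zr⁴⁺ has 36 e⁻ (Z=40), Y³⁺ has 36 e⁻ (Z=39), Sr²⁺ has 36 e⁻ (Z=38), Ba²⁺ has 54 e⁻ (Z=56). Ti⁴⁺ < Zr⁴⁺ (same group, 1 shell fewer); Zr⁴⁺ < Y³⁺ (isoelectronic, higher Z=40 is smaller); Y³⁺ < Sr²⁺ (isoelectronic, higher Z=39 is smaller); Sr²⁺ < Ba²⁺ (same group, 1 shell fewer).
Putting Zr⁴⁺ in gives Ti⁴⁺ < Zr⁴⁺ < Y³⁺ < Sr²⁺ < Ba²⁺; it lands at slot 2.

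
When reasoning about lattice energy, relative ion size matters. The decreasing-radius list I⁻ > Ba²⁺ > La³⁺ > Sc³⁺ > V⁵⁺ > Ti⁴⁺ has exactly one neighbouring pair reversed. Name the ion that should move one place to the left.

Compare adjacent ions: they are isoelectronic (18 e⁻) and V has more protons than Ti (23 vs 22), making V⁵⁺ smaller — yet in this decreasing list V⁵⁺ sits before Ti⁴⁺. Nothing else is reversed, so Ti⁴⁺ should move one place to the left.

Ti⁴⁺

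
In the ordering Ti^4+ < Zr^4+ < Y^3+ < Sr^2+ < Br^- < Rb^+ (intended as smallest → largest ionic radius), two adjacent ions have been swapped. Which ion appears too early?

Check each adjacent pair. Br^- and Rb^+ are reversed: they are isoelectronic (36 e⁻) and Rb has more protons than Br (37 vs 35), making Rb^+ smaller. No other neighbouring pair contradicts the periodic trends, so Br^- is the ion listed too early.

Br^-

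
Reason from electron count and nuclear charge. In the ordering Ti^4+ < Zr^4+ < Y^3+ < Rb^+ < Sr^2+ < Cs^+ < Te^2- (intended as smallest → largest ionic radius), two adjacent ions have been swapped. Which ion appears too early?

Rb^+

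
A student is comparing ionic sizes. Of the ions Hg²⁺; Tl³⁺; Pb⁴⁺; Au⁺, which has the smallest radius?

Pb⁴⁺

Each ion has 78 electrons. The ranking follows nuclear charge in reverse — greater Z gives a smaller radius. Pb⁴⁺ (Z=82), Tl³⁺ (Z=81), Hg²⁺ (Z=80), Au⁺ (Z=79).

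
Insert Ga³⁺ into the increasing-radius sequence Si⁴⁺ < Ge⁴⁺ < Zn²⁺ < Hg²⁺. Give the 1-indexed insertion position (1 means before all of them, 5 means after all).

First list Z and electron count for each: Si⁴⁺ (Z=14, 10 e⁻), Ge⁴⁺ (Z=32, 28 e⁻), Ga³⁺ (Z=31, 28 e⁻), Zn²⁺ (Z=30, 28 e⁻), Hg²⁺ (Z=80, 78 e⁻). Si⁴⁺ < Ge⁴⁺ (same group, period 3 vs 4); Ge⁴⁺ < Ga³⁺ (both 28 e⁻, Z=32>31); Ga³⁺ < Zn²⁺ (both 28 e⁻, Z=31>30); Zn²⁺ < Hg²⁺ (same group, 2 shells fewer).
With Ga³⁺ included the full order is Si⁴⁺ < Ge⁴⁺ < Ga³⁺ < Zn²⁺ < Hg²⁺, so it takes position 3.

3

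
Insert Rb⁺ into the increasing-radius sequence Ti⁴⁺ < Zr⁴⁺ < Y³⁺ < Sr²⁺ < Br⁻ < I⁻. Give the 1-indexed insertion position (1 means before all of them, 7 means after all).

5

Work out protons and electrons: Ti⁴⁺ (Z=22, 18 e⁻), Zr⁴⁺ (Z=40, 36 e⁻), Y³⁺ (Z=39, 36 e⁻), Sr²⁺ (Z=38, 36 e⁻), Rb⁺ (Z=37, 36 e⁻), Br⁻ (Z=35, 36 e⁻), I⁻ (Z=53, 54 e⁻). Ti⁴⁺ < Zr⁴⁺ (same group, 1 shell fewer); Zr⁴⁺ < Y³⁺ (both 36 e⁻, Z=40>39); Y³⁺ < Sr²⁺ (both 36 e⁻, Z=39>38); Sr²⁺ < Rb⁺ (isoelectronic, higher Z=38 is smaller); Rb⁺ < Br⁻ (isoelectronic, higher Z=37 is smaller); Br⁻ < I⁻ (same group, period 4 vs 5).
Merged order: Ti⁴⁺ < Zr⁴⁺ < Y³⁺ < Sr²⁺ < Rb⁺ < Br⁻ < I⁻ — Rb⁺ is number 5.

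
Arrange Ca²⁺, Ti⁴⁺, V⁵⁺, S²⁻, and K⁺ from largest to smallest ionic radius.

Isoelectronic series (18 e⁻ each). Size is set by nuclear charge: more protons means a smaller ion. V⁵⁺ (Z=23), Ti⁴⁺ (Z=22), Ca²⁺ (Z=20), K⁺ (Z=19), S²⁻ (Z=16).

S²⁻ > K⁺ > Ca²⁺ > Ti⁴⁺ > V⁵⁺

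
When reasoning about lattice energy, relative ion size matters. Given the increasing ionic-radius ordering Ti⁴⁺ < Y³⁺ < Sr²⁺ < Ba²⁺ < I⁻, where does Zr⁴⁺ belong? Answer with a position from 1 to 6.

2

Work out protons and electrons: Ti⁴⁺ has 18 e⁻ (Z=22), Zr⁴⁺ has 36 e⁻ (Z=40), Y³⁺ has 36 e⁻ (Z=39), Sr²⁺ has 36 e⁻ (Z=38), Ba²⁺ has 54 e⁻ (Z=56), I⁻ has 54 e⁻ (Z=53). Ti⁴⁺ < Zr⁴⁺ (same group, period 4 vs 5); Zr⁴⁺ < Y³⁺ (isoelectronic, higher Z=40 is smaller); Y³⁺ < Sr²⁺ (both 36 e⁻, Z=39>38); Sr²⁺ < Ba²⁺ (same group, period 5 vs 6); Ba²⁺ < I⁻ (both 54 e⁻, Z=56>53).
Putting Zr⁴⁺ in gives Ti⁴⁺ < Zr⁴⁺ < Y³⁺ < Sr²⁺ < Ba²⁺ < I⁻; it lands at slot 2.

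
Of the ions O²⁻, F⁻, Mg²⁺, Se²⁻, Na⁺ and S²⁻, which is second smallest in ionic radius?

Tabulating Z and e⁻: Mg²⁺ (Z=12, 10 e⁻), Na⁺ (Z=11, 10 e⁻), F⁻ (Z=9, 10 e⁻), O²⁻ (Z=8, 10 e⁻), S²⁻ (Z=16, 18 e⁻), Se²⁻ (Z=34, 36 e⁻). Mg²⁺ < Na⁺ (both 10 e⁻, Z=12>11); Na⁺ < F⁻ (both 10 e⁻, Z=11>9); F⁻ < O²⁻ (isoelectronic, higher Z=9 is smaller); O²⁻ < S²⁻ (same group, 1 shell fewer); S²⁻ < Se²⁻ (same group, period 3 vs 4).
That gives Mg²⁺ < Na⁺ < F⁻ < O²⁻ < S²⁻ < Se²⁻. From the smallest end, number 2 is Na⁺.

Na⁺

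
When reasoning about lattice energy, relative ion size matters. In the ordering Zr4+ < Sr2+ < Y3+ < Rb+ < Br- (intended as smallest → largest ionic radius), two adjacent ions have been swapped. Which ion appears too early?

Compare adjacent ions: Y3+ and Sr2+ share 36 electrons; the higher nuclear charge on Y (Z=39) contracts it more, so Y3+ < Sr2+ — yet in this increasing list Sr2+ sits before Y3+. Nothing else is reversed, so Sr2+ should move one place to the right.

Sr2+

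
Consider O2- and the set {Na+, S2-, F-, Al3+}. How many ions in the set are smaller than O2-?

3

First list Z and electron count for each: Al3+ has 10 e⁻ (Z=13), Na+ has 10 e⁻ (Z=11), F- has 10 e⁻ (Z=9), O2- has 10 e⁻ (Z=8), S2- has 18 e⁻ (Z=16). Al3+ < Na+ (isoelectronic, higher Z=13 is smaller); Na+ < F- (both 10 e⁻, Z=11>9); F- < O2- (both 10 e⁻, Z=9>8); O2- < S2- (same group, 1 shell fewer).
Overall: Al3+ < Na+ < F- < O2- < S2-. O2- has 3 below it and 1 above. Count: 3.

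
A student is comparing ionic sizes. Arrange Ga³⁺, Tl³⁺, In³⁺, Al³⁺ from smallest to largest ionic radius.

Al³⁺ < Ga³⁺ < In³⁺ < Tl³⁺

Same group, same charge. Going down the group adds an extra shell of electrons, so the ion gets larger: Al³⁺ is highest in the group and smallest.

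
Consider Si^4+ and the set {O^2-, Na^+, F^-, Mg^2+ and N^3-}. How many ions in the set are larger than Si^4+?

5

All of these have 10 electrons (isoelectronic). With the same electron cloud, the ion with the most protons pulls it in tightest. Nuclear charges: Si^4+ (Z=14), Mg^2+ (Z=12), Na^+ (Z=11), F^- (Z=9), O^2- (Z=8), N^3- (Z=7). Highest Z is smallest.
Overall: Si^4+ < Mg^2+ < Na^+ < F^- < O^2- < N^3-. Si^4+ has 0 below it and 5 above. Count: 5.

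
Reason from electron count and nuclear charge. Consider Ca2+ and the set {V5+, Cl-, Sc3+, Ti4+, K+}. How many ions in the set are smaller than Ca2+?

3

These species are isoelectronic with 18 electrons. The only difference is the number of protons: V5+ (Z=23), Ti4+ (Z=22), Sc3+ (Z=21), Ca2+ (Z=20), K+ (Z=19), Cl- (Z=17). The strongest nuclear pull (V5+) gives the smallest ion.
Relative to Ca2+, the ions that are smaller are V5+, Ti4+, Sc3+. Count: 3.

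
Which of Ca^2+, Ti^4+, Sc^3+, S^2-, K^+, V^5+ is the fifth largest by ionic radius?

All of these have 18 electrons (isoelectronic). With the same electron cloud, the ion with the most protons pulls it in tightest. Nuclear charges: V^5+ (Z=23), Ti^4+ (Z=22), Sc^3+ (Z=21), Ca^2+ (Z=20), K^+ (Z=19), S^2- (Z=16). Highest Z is smallest.
That gives V^5+ < Ti^4+ < Sc^3+ < Ca^2+ < K^+ < S^2-. From the largest end, number 5 is Ti^4+.

Ti^4+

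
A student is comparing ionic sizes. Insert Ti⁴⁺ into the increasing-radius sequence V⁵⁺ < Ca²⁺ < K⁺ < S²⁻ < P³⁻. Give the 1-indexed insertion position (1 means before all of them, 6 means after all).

Each ion has 18 electrons. The ranking follows nuclear charge in reverse — greater Z gives a smaller radius. V⁵⁺ (Z=23), Ti⁴⁺ (Z=22), Ca²⁺ (Z=20), K⁺ (Z=19), S²⁻ (Z=16), P³⁻ (Z=15).
The complete sequence is V⁵⁺ < Ti⁴⁺ < Ca²⁺ < K⁺ < S²⁻ < P³⁻. Ti⁴⁺ sits at position 2.

2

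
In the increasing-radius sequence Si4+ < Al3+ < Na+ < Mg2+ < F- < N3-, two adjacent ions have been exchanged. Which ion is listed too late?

Mg2+

Check each adjacent pair. Na+ and Mg2+ are reversed: both have 10 electrons but Z(Mg)=12 > Z(Na)=11, so Mg2+ should be the smaller of the two. No other neighbouring pair contradicts the periodic trends, so Mg2+ is the ion listed too late.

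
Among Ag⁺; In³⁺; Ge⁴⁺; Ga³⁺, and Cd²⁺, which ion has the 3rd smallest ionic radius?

First list Z and electron count for each: Ge⁴⁺ has 28 e⁻ (Z=32), Ga³⁺ has 28 e⁻ (Z=31), In³⁺ has 46 e⁻ (Z=49), Cd²⁺ has 46 e⁻ (Z=48), Ag⁺ has 46 e⁻ (Z=47). Ge⁴⁺ < Ga³⁺ (isoelectronic, higher Z=32 is smaller); Ga³⁺ < In³⁺ (same group, period 4 vs 5); In³⁺ < Cd²⁺ (isoelectronic, higher Z=49 is smaller); Cd²⁺ < Ag⁺ (both 46 e⁻, Z=48>47).
So the order is Ge⁴⁺ < Ga³⁺ < In³⁺ < Cd²⁺ < Ag⁺; the 3rd-smallest ion is In³⁺.

In³⁺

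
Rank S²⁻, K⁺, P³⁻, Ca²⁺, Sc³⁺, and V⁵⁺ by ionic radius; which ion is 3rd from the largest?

All of these have 18 electrons (isoelectronic). With the same electron cloud, the ion with the most protons pulls it in tightest. Nuclear charges: V⁵⁺ (Z=23), Sc³⁺ (Z=21), Ca²⁺ (Z=20), K⁺ (Z=19), S²⁻ (Z=16), P³⁻ (Z=15). Highest Z is smallest.
That gives V⁵⁺ < Sc³⁺ < Ca²⁺ < K⁺ < S²⁻ < P³⁻. From the largest end, number 3 is K⁺.

K⁺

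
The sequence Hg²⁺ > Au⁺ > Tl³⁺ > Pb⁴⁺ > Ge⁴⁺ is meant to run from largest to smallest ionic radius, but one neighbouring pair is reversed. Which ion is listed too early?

Hg²⁺

The pair Hg²⁺, Au⁺ is the wrong way round — Hg²⁺ and Au⁺ share 78 electrons; the higher nuclear charge on Hg (Z=80) contracts it more, so Hg²⁺ < Au⁺. All other adjacent pairs agree with periodic trends, so Hg²⁺ is the misplaced ion.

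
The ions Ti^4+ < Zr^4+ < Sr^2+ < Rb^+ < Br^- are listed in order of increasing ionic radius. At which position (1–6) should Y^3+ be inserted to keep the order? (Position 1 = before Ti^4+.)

Ti^4+ (Z=22, 18 e⁻), Zr^4+ (Z=40, 36 e⁻), Y^3+ (Z=39, 36 e⁻), Sr^2+ (Z=38, 36 e⁻), Rb^+ (Z=37, 36 e⁻), Br^- (Z=35, 36 e⁻). Ti^4+ < Zr^4+ (same group, period 4 vs 5); Zr^4+ < Y^3+ (isoelectronic, higher Z=40 is smaller); Y^3+ < Sr^2+ (both 36 e⁻, Z=39>38); Sr^2+ < Rb^+ (isoelectronic, higher Z=38 is smaller); Rb^+ < Br^- (isoelectronic, higher Z=37 is smaller).
The complete sequence is Ti^4+ < Zr^4+ < Y^3+ < Sr^2+ < Rb^+ < Br^-. Y^3+ sits at position 3.

3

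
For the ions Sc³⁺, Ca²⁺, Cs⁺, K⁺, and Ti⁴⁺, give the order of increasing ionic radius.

Electron counts and nuclear charges: Ti⁴⁺ (Z=22, 18 e⁻), Sc³⁺ (Z=21, 18 e⁻), Ca²⁺ (Z=20, 18 e⁻), K⁺ (Z=19, 18 e⁻), Cs⁺ (Z=55, 54 e⁻). Ti⁴⁺ < Sc³⁺ (both 18 e⁻, Z=22>21); Sc³⁺ < Ca²⁺ (both 18 e⁻, Z=21>20); Ca²⁺ < K⁺ (isoelectronic, higher Z=20 is smaller); K⁺ < Cs⁺ (same group, period 4 vs 6).

Ti⁴⁺ < Sc³⁺ < Ca²⁺ < K⁺ < Cs⁺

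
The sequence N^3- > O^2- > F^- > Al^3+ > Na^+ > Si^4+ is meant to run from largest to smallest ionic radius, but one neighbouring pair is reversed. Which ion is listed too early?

The pair Al^3+, Na^+ is the wrong way round — Al^3+ and Na^+ share 10 electrons; the higher nuclear charge on Al (Z=13) contracts it more, so Al^3+ < Na^+. All other adjacent pairs agree with periodic trends, so Al^3+ is the misplaced ion.

Al^3+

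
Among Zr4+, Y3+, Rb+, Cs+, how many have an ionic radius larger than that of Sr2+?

2

First list Z and electron count for each: Zr4+ has 36 e⁻ (Z=40), Y3+ has 36 e⁻ (Z=39), Sr2+ has 36 e⁻ (Z=38), Rb+ has 36 e⁻ (Z=37), Cs+ has 54 e⁻ (Z=55). Zr4+ < Y3+ (both 36 e⁻, Z=40>39); Y3+ < Sr2+ (both 36 e⁻, Z=39>38); Sr2+ < Rb+ (isoelectronic, higher Z=38 is smaller); Rb+ < Cs+ (same group, period 5 vs 6).
Overall: Zr4+ < Y3+ < Sr2+ < Rb+ < Cs+. Sr2+ has 2 below it and 2 above. So 2 are larger.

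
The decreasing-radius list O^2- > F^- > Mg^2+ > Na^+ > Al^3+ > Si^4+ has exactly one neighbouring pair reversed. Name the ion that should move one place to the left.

The pair Mg^2+, Na^+ is the wrong way round — both have 10 electrons but Z(Mg)=12 > Z(Na)=11, so Mg^2+ should be the smaller of the two. All other adjacent pairs agree with periodic trends, so Na^+ is the misplaced ion.

Na^+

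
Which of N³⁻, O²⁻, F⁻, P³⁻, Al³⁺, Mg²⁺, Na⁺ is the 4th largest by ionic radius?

Al³⁺ (Z=13, 10 e⁻), Mg²⁺ (Z=12, 10 e⁻), Na⁺ (Z=11, 10 e⁻), F⁻ (Z=9, 10 e⁻), O²⁻ (Z=8, 10 e⁻), N³⁻ (Z=7, 10 e⁻), P³⁻ (Z=15, 18 e⁻). Al³⁺ < Mg²⁺ (both 10 e⁻, Z=13>12); Mg²⁺ < Na⁺ (isoelectronic, higher Z=12 is smaller); Na⁺ < F⁻ (both 10 e⁻, Z=11>9); F⁻ < O²⁻ (isoelectronic, higher Z=9 is smaller); O²⁻ < N³⁻ (both 10 e⁻, Z=8>7); N³⁻ < P³⁻ (same group, 1 shell fewer).
That gives Al³⁺ < Mg²⁺ < Na⁺ < F⁻ < O²⁻ < N³⁻ < P³⁻. From the largest end, number 4 is F⁻.

F⁻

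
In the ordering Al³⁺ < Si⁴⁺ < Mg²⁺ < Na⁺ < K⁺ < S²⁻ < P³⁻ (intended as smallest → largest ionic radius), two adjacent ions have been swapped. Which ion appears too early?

Al³⁺

The pair Al³⁺, Si⁴⁺ is the wrong way round — both have 10 electrons but Z(Si)=14 > Z(Al)=13, so Si⁴⁺ should be the smaller of the two. All other adjacent pairs agree with periodic trends, so Al³⁺ is the misplaced ion.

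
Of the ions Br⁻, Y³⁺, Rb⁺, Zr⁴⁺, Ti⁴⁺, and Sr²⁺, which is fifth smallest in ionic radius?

Rb⁺

First list Z and electron count for each: Ti⁴⁺ has 18 e⁻ (Z=22), Zr⁴⁺ has 36 e⁻ (Z=40), Y³⁺ has 36 e⁻ (Z=39), Sr²⁺ has 36 e⁻ (Z=38), Rb⁺ has 36 e⁻ (Z=37), Br⁻ has 36 e⁻ (Z=35). Ti⁴⁺ < Zr⁴⁺ (same group, 1 shell fewer); Zr⁴⁺ < Y³⁺ (isoelectronic, higher Z=40 is smaller); Y³⁺ < Sr²⁺ (isoelectronic, higher Z=39 is smaller); Sr²⁺ < Rb⁺ (both 36 e⁻, Z=38>37); Rb⁺ < Br⁻ (isoelectronic, higher Z=37 is smaller).
Ordering: Ti⁴⁺ < Zr⁴⁺ < Y³⁺ < Sr²⁺ < Rb⁺ < Br⁻. The fifth smallest is Rb⁺.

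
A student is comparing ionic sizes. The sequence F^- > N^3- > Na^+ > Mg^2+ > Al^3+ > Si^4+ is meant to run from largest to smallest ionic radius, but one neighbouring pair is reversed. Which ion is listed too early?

Check each adjacent pair. F^- and N^3- are reversed: F^- and N^3- share 10 electrons; the higher nuclear charge on F (Z=9) contracts it more, so F^- < N^3-. No other neighbouring pair contradicts the periodic trends, so F^- is the ion listed too early.

F^-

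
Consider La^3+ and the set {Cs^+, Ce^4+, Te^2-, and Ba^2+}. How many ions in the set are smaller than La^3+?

1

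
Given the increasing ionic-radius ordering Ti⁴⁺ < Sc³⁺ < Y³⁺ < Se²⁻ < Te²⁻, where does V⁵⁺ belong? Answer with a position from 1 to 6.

1

Tabulating Z and e⁻: V⁵⁺ (Z=23, 18 e⁻), Ti⁴⁺ (Z=22, 18 e⁻), Sc³⁺ (Z=21, 18 e⁻), Y³⁺ (Z=39, 36 e⁻), Se²⁻ (Z=34, 36 e⁻), Te²⁻ (Z=52, 54 e⁻). V⁵⁺ < Ti⁴⁺ (both 18 e⁻, Z=23>22); Ti⁴⁺ < Sc³⁺ (both 18 e⁻, Z=22>21); Sc³⁺ < Y³⁺ (same group, 1 shell fewer); Y³⁺ < Se²⁻ (isoelectronic, higher Z=39 is smaller); Se²⁻ < Te²⁻ (same group, 1 shell fewer).
Merged order: V⁵⁺ < Ti⁴⁺ < Sc³⁺ < Y³⁺ < Se²⁻ < Te²⁻ — V⁵⁺ is number 1.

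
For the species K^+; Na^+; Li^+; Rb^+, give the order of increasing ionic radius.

Same group, same charge. Going down the group adds an extra shell of electrons, so the ion gets larger: Li^+ is highest in the group and smallest.

Li^+ < Na^+ < K^+ < Rb^+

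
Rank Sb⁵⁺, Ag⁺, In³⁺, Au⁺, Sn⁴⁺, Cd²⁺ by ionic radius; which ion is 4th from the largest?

In³⁺

First list Z and electron count for each: Sb⁵⁺: 46 e⁻, Z=51, Sn⁴⁺: 46 e⁻, Z=50, In³⁺: 46 e⁻, Z=49, Cd²⁺: 46 e⁻, Z=48, Ag⁺: 46 e⁻, Z=47, Au⁺: 78 e⁻, Z=79. Sb⁵⁺ < Sn⁴⁺ (isoelectronic, higher Z=51 is smaller); Sn⁴⁺ < In³⁺ (both 46 e⁻, Z=50>49); In³⁺ < Cd²⁺ (both 46 e⁻, Z=49>48); Cd²⁺ < Ag⁺ (both 46 e⁻, Z=48>47); Ag⁺ < Au⁺ (same group, 1 shell fewer).
So the order is Sb⁵⁺ < Sn⁴⁺ < In³⁺ < Cd²⁺ < Ag⁺ < Au⁺; the 4th-largest ion is In³⁺.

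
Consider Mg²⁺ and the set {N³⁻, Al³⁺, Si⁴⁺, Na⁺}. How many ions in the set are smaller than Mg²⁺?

2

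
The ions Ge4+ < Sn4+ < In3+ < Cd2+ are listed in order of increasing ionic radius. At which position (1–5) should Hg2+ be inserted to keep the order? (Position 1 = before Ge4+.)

5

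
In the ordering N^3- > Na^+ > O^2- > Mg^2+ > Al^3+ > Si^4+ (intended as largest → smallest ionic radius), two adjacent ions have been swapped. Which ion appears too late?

Compare adjacent ions: they are isoelectronic (10 e⁻) and Na has more protons than O (11 vs 8), making Na^+ smaller — yet in this decreasing list Na^+ sits before O^2-. Nothing else is reversed, so O^2- should move one place to the left.

O^2-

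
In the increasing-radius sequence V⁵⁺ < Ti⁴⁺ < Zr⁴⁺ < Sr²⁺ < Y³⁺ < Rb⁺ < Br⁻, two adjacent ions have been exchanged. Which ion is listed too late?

Y³⁺

Compare adjacent ions: Y³⁺ and Sr²⁺ share 36 electrons; the higher nuclear charge on Y (Z=39) contracts it more, so Y³⁺ < Sr²⁺ — yet in this increasing list Sr²⁺ sits before Y³⁺. Nothing else is reversed, so Y³⁺ should move one place to the left.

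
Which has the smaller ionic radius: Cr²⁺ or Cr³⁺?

For a single element, ionic radius drops as positive charge rises — Cr³⁺ < Cr²⁺.

Cr³⁺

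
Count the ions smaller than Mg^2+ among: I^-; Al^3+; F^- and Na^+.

1

Electron counts and nuclear charges: Al^3+ has 10 e⁻ (Z=13), Mg^2+ has 10 e⁻ (Z=12), Na^+ has 10 e⁻ (Z=11), F^- has 10 e⁻ (Z=9), I^- has 54 e⁻ (Z=53). Al^3+ < Mg^2+ (isoelectronic, higher Z=13 is smaller); Mg^2+ < Na^+ (both 10 e⁻, Z=12>11); Na^+ < F^- (isoelectronic, higher Z=11 is smaller); F^- < I^- (same group, 3 shells fewer).
Relative to Mg^2+, the ions that are smaller are Al^3+. That's 1.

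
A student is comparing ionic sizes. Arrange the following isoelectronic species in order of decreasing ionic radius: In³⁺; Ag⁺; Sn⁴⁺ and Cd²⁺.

Each ion has 46 electrons. The ranking follows nuclear charge in reverse — greater Z gives a smaller radius. Sn⁴⁺ (Z=50), In³⁺ (Z=49), Cd²⁺ (Z=48), Ag⁺ (Z=47).

Ag⁺ > Cd²⁺ > In³⁺ > Sn⁴⁺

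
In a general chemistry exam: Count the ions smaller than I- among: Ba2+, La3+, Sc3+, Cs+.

Tabulating Z and e⁻: Sc3+: 18 e⁻, Z=21, La3+: 54 e⁻, Z=57, Ba2+: 54 e⁻, Z=56, Cs+: 54 e⁻, Z=55, I-: 54 e⁻, Z=53. Sc3+ < La3+ (same group, 2 shells fewer); La3+ < Ba2+ (isoelectronic, higher Z=57 is smaller); Ba2+ < Cs+ (both 54 e⁻, Z=56>55); Cs+ < I- (isoelectronic, higher Z=55 is smaller).
Placing each against I-: smaller — Sc3+, La3+, Ba2+, Cs+; larger — none. Count: 4.

4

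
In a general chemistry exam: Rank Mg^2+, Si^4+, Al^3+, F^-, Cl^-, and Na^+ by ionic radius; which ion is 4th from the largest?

Tabulating Z and e⁻: Si^4+ has 10 e⁻ (Z=14), Al^3+ has 10 e⁻ (Z=13), Mg^2+ has 10 e⁻ (Z=12), Na^+ has 10 e⁻ (Z=11), F^- has 10 e⁻ (Z=9), Cl^- has 18 e⁻ (Z=17). Si^4+ < Al^3+ (isoelectronic, higher Z=14 is smaller); Al^3+ < Mg^2+ (both 10 e⁻, Z=13>12); Mg^2+ < Na^+ (both 10 e⁻, Z=12>11); Na^+ < F^- (isoelectronic, higher Z=11 is smaller); F^- < Cl^- (same group, 1 shell fewer).
Ordering: Si^4+ < Al^3+ < Mg^2+ < Na^+ < F^- < Cl^-. The 4th largest is Mg^2+.

Mg^2+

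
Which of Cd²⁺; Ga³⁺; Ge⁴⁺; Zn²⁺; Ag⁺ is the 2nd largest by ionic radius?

Cd²⁺

First list Z and electron count for each: Ge⁴⁺ (Z=32, 28 e⁻), Ga³⁺ (Z=31, 28 e⁻), Zn²⁺ (Z=30, 28 e⁻), Cd²⁺ (Z=48, 46 e⁻), Ag⁺ (Z=47, 46 e⁻). Ge⁴⁺ < Ga³⁺ (both 28 e⁻, Z=32>31); Ga³⁺ < Zn²⁺ (both 28 e⁻, Z=31>30); Zn²⁺ < Cd²⁺ (same group, period 4 vs 5); Cd²⁺ < Ag⁺ (both 46 e⁻, Z=48>47).
Ordering: Ge⁴⁺ < Ga³⁺ < Zn²⁺ < Cd²⁺ < Ag⁺. The 2nd largest is Cd²⁺.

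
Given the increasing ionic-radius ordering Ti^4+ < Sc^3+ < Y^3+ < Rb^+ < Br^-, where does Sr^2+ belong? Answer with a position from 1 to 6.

Tabulating Z and e⁻: Ti^4+ has 18 e⁻ (Z=22), Sc^3+ has 18 e⁻ (Z=21), Y^3+ has 36 e⁻ (Z=39), Sr^2+ has 36 e⁻ (Z=38), Rb^+ has 36 e⁻ (Z=37), Br^- has 36 e⁻ (Z=35). Ti^4+ < Sc^3+ (isoelectronic, higher Z=22 is smaller); Sc^3+ < Y^3+ (same group, 1 shell fewer); Y^3+ < Sr^2+ (isoelectronic, higher Z=39 is smaller); Sr^2+ < Rb^+ (both 36 e⁻, Z=38>37); Rb^+ < Br^- (both 36 e⁻, Z=37>35).
Putting Sr^2+ in gives Ti^4+ < Sc^3+ < Y^3+ < Sr^2+ < Rb^+ < Br^-; it lands at slot 4.

4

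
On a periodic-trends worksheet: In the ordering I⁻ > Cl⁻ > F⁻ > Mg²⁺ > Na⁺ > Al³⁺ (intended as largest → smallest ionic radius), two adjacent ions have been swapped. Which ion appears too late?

Na⁺

The pair Mg²⁺, Na⁺ is the wrong way round — Mg²⁺ and Na⁺ share 10 electrons; the higher nuclear charge on Mg (Z=12) contracts it more, so Mg²⁺ < Na⁺. All other adjacent pairs agree with periodic trends, so Na⁺ is the misplaced ion.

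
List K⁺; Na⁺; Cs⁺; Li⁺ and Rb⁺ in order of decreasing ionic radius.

These ions sit in one column with identical charge. Each step down the periodic table adds a principal shell, increasing the radius.

Cs⁺ > Rb⁺ > K⁺ > Na⁺ > Li⁺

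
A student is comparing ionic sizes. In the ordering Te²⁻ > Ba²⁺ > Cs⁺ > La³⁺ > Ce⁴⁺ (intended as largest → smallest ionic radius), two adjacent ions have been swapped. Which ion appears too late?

Cs⁺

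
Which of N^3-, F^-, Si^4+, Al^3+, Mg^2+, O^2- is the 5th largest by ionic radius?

All of these have 10 electrons (isoelectronic). With the same electron cloud, the ion with the most protons pulls it in tightest. Nuclear charges: Si^4+ (Z=14), Al^3+ (Z=13), Mg^2+ (Z=12), F^- (Z=9), O^2- (Z=8), N^3- (Z=7). Highest Z is smallest.
So the order is Si^4+ < Al^3+ < Mg^2+ < F^- < O^2- < N^3-; the 5th-largest ion is Al^3+.

Al^3+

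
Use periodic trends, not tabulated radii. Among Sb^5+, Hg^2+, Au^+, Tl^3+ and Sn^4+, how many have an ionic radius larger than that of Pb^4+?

Work out protons and electrons: Sb^5+ has 46 e⁻ (Z=51), Sn^4+ has 46 e⁻ (Z=50), Pb^4+ has 78 e⁻ (Z=82), Tl^3+ has 78 e⁻ (Z=81), Hg^2+ has 78 e⁻ (Z=80), Au^+ has 78 e⁻ (Z=79). Sb^5+ < Sn^4+ (isoelectronic, higher Z=51 is smaller); Sn^4+ < Pb^4+ (same group, 1 shell fewer); Pb^4+ < Tl^3+ (both 78 e⁻, Z=82>81); Tl^3+ < Hg^2+ (isoelectronic, higher Z=81 is smaller); Hg^2+ < Au^+ (isoelectronic, higher Z=80 is smaller).
Ordering all of them (including Pb^4+) by radius gives Sb^5+ < Sn^4+ < Pb^4+ < Tl^3+ < Hg^2+ < Au^+. So 3 are larger.

3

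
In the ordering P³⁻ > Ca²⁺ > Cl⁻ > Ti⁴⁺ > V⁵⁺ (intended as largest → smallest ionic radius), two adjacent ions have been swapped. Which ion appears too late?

Cl⁻

Compare adjacent ions: they are isoelectronic (18 e⁻) and Ca has more protons than Cl (20 vs 17), making Ca²⁺ smaller — yet in this decreasing list Ca²⁺ sits before Cl⁻. Nothing else is reversed, so Cl⁻ should move one place to the left.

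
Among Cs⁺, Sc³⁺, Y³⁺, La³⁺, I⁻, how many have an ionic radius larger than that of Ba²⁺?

2

Electron counts and nuclear charges: Sc³⁺: 18 e⁻, Z=21, Y³⁺: 36 e⁻, Z=39, La³⁺: 54 e⁻, Z=57, Ba²⁺: 54 e⁻, Z=56, Cs⁺: 54 e⁻, Z=55, I⁻: 54 e⁻, Z=53. Sc³⁺ < Y³⁺ (same group, period 4 vs 5); Y³⁺ < La³⁺ (same group, period 5 vs 6); La³⁺ < Ba²⁺ (isoelectronic, higher Z=57 is smaller); Ba²⁺ < Cs⁺ (isoelectronic, higher Z=56 is smaller); Cs⁺ < I⁻ (isoelectronic, higher Z=55 is smaller).
Ordering all of them (including Ba²⁺) by radius gives Sc³⁺ < Y³⁺ < La³⁺ < Ba²⁺ < Cs⁺ < I⁻. So 2 are larger.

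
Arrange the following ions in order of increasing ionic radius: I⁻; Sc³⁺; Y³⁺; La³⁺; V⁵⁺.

V⁵⁺ < Sc³⁺ < Y³⁺ < La³⁺ < I⁻

First list Z and electron count for each: V⁵⁺ has 18 e⁻ (Z=23), Sc³⁺ has 18 e⁻ (Z=21), Y³⁺ has 36 e⁻ (Z=39), La³⁺ has 54 e⁻ (Z=57), I⁻ has 54 e⁻ (Z=53). V⁵⁺ < Sc³⁺ (isoelectronic, higher Z=23 is smaller); Sc³⁺ < Y³⁺ (same group, period 4 vs 5); Y³⁺ < La³⁺ (same group, 1 shell fewer); La³⁺ < I⁻ (isoelectronic, higher Z=57 is smaller).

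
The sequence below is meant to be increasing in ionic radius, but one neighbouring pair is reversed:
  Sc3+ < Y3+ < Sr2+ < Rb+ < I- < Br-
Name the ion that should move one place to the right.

The pair I-, Br- is the wrong way round — same group and charge — period 4 sits above period 5, so Br- is smaller. All other adjacent pairs agree with periodic trends, so I- is the misplaced ion.

I-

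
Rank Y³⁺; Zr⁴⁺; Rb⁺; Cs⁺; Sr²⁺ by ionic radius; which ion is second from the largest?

Tabulating Z and e⁻: Zr⁴⁺ (Z=40, 36 e⁻), Y³⁺ (Z=39, 36 e⁻), Sr²⁺ (Z=38, 36 e⁻), Rb⁺ (Z=37, 36 e⁻), Cs⁺ (Z=55, 54 e⁻). Zr⁴⁺ < Y³⁺ (both 36 e⁻, Z=40>39); Y³⁺ < Sr²⁺ (both 36 e⁻, Z=39>38); Sr²⁺ < Rb⁺ (isoelectronic, higher Z=38 is smaller); Rb⁺ < Cs⁺ (same group, 1 shell fewer).
So the order is Zr⁴⁺ < Y³⁺ < Sr²⁺ < Rb⁺ < Cs⁺; the 2nd-largest ion is Rb⁺.

Rb⁺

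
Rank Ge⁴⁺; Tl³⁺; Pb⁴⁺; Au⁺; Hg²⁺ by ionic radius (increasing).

Electron counts and nuclear charges: Ge⁴⁺ has 28 e⁻ (Z=32), Pb⁴⁺ has 78 e⁻ (Z=82), Tl³⁺ has 78 e⁻ (Z=81), Hg²⁺ has 78 e⁻ (Z=80), Au⁺ has 78 e⁻ (Z=79). Ge⁴⁺ < Pb⁴⁺ (same group, 2 shells fewer); Pb⁴⁺ < Tl³⁺ (isoelectronic, higher Z=82 is smaller); Tl³⁺ < Hg²⁺ (isoelectronic, higher Z=81 is smaller); Hg²⁺ < Au⁺ (both 78 e⁻, Z=80>79).

Ge⁴⁺ < Pb⁴⁺ < Tl³⁺ < Hg²⁺ < Au⁺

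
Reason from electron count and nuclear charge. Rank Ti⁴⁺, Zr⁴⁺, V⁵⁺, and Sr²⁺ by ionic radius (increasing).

Work out protons and electrons: V⁵⁺ (Z=23, 18 e⁻), Ti⁴⁺ (Z=22, 18 e⁻), Zr⁴⁺ (Z=40, 36 e⁻), Sr²⁺ (Z=38, 36 e⁻). V⁵⁺ < Ti⁴⁺ (isoelectronic, higher Z=23 is smaller); Ti⁴⁺ < Zr⁴⁺ (same group, period 4 vs 5); Zr⁴⁺ < Sr²⁺ (both 36 e⁻, Z=40>38).

V⁵⁺ < Ti⁴⁺ < Zr⁴⁺ < Sr²⁺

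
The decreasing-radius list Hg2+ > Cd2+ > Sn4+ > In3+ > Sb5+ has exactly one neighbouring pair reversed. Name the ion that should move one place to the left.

The pair Sn4+, In3+ is the wrong way round — Sn4+ and In3+ share 46 electrons; the higher nuclear charge on Sn (Z=50) contracts it more, so Sn4+ < In3+. All other adjacent pairs agree with periodic trends, so In3+ is the misplaced ion.

In3+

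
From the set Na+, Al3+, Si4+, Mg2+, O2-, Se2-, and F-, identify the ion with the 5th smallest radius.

F-

Work out protons and electrons: Si4+ has 10 e⁻ (Z=14), Al3+ has 10 e⁻ (Z=13), Mg2+ has 10 e⁻ (Z=12), Na+ has 10 e⁻ (Z=11), F- has 10 e⁻ (Z=9), O2- has 10 e⁻ (Z=8), Se2- has 36 e⁻ (Z=34). Si4+ < Al3+ (isoelectronic, higher Z=14 is smaller); Al3+ < Mg2+ (isoelectronic, higher Z=13 is smaller); Mg2+ < Na+ (isoelectronic, higher Z=12 is smaller); Na+ < F- (isoelectronic, higher Z=11 is smaller); F- < O2- (both 10 e⁻, Z=9>8); O2- < Se2- (same group, period 2 vs 4).
So the order is Si4+ < Al3+ < Mg2+ < Na+ < F- < O2- < Se2-; the 5th-smallest ion is F-.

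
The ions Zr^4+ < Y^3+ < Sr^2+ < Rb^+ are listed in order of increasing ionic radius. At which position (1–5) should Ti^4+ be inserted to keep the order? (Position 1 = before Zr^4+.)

1

Work out protons and electrons: Ti^4+: 18 e⁻, Z=22, Zr^4+: 36 e⁻, Z=40, Y^3+: 36 e⁻, Z=39, Sr^2+: 36 e⁻, Z=38, Rb^+: 36 e⁻, Z=37. Ti^4+ < Zr^4+ (same group, 1 shell fewer); Zr^4+ < Y^3+ (isoelectronic, higher Z=40 is smaller); Y^3+ < Sr^2+ (both 36 e⁻, Z=39>38); Sr^2+ < Rb^+ (isoelectronic, higher Z=38 is smaller).
With Ti^4+ included the full order is Ti^4+ < Zr^4+ < Y^3+ < Sr^2+ < Rb^+, so it takes position 1.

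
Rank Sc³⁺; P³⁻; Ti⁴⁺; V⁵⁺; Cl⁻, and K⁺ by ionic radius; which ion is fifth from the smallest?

Cl⁻

These species are isoelectronic with 18 electrons. The only difference is the number of protons: V⁵⁺ (Z=23), Ti⁴⁺ (Z=22), Sc³⁺ (Z=21), K⁺ (Z=19), Cl⁻ (Z=17), P³⁻ (Z=15). The strongest nuclear pull (V⁵⁺) gives the smallest ion.
Ordering: V⁵⁺ < Ti⁴⁺ < Sc³⁺ < K⁺ < Cl⁻ < P³⁻. The fifth smallest is Cl⁻.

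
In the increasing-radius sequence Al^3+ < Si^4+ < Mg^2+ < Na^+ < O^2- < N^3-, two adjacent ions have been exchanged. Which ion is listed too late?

Si^4+

Compare adjacent ions: Si^4+ and Al^3+ share 10 electrons; the higher nuclear charge on Si (Z=14) contracts it more, so Si^4+ < Al^3+ — yet in this increasing list Al^3+ sits before Si^4+. Nothing else is reversed, so Si^4+ should move one place to the left.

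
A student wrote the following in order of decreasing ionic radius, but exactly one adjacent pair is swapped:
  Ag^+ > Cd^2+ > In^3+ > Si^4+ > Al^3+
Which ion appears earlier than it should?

Si^4+

The pair Si^4+, Al^3+ is the wrong way round — they are isoelectronic (10 e⁻) and Si has more protons than Al (14 vs 13), making Si^4+ smaller. All other adjacent pairs agree with periodic trends, so Si^4+ is the misplaced ion.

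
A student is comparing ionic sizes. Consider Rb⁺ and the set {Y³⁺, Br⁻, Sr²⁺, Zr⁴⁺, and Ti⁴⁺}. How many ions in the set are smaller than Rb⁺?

4

First list Z and electron count for each: Ti⁴⁺ has 18 e⁻ (Z=22), Zr⁴⁺ has 36 e⁻ (Z=40), Y³⁺ has 36 e⁻ (Z=39), Sr²⁺ has 36 e⁻ (Z=38), Rb⁺ has 36 e⁻ (Z=37), Br⁻ has 36 e⁻ (Z=35). Ti⁴⁺ < Zr⁴⁺ (same group, period 4 vs 5); Zr⁴⁺ < Y³⁺ (both 36 e⁻, Z=40>39); Y³⁺ < Sr²⁺ (both 36 e⁻, Z=39>38); Sr²⁺ < Rb⁺ (isoelectronic, higher Z=38 is smaller); Rb⁺ < Br⁻ (both 36 e⁻, Z=37>35).
Relative to Rb⁺, the ions that are smaller are Ti⁴⁺, Zr⁴⁺, Y³⁺, Sr²⁺. Count: 4.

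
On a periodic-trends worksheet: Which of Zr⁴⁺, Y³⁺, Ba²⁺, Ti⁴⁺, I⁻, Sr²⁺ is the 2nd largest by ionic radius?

Ti⁴⁺: 18 e⁻, Z=22, Zr⁴⁺: 36 e⁻, Z=40, Y³⁺: 36 e⁻, Z=39, Sr²⁺: 36 e⁻, Z=38, Ba²⁺: 54 e⁻, Z=56, I⁻: 54 e⁻, Z=53. Ti⁴⁺ < Zr⁴⁺ (same group, 1 shell fewer); Zr⁴⁺ < Y³⁺ (isoelectronic, higher Z=40 is smaller); Y³⁺ < Sr²⁺ (isoelectronic, higher Z=39 is smaller); Sr²⁺ < Ba²⁺ (same group, 1 shell fewer); Ba²⁺ < I⁻ (isoelectronic, higher Z=56 is smaller).
Full ascending order: Ti⁴⁺ < Zr⁴⁺ < Y³⁺ < Sr²⁺ < Ba²⁺ < I⁻. Counting from the largest, position 2 is Ba²⁺.

Ba²⁺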